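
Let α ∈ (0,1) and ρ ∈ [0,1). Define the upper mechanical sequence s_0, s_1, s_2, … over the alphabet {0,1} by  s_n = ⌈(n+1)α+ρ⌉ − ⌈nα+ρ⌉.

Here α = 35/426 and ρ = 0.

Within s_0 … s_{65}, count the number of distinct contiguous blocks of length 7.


8

t_n = ⌈(n·35)/426⌉ for n = 0 … 66:
  n=0…9: ⌈0/426⌉=0 ⌈35/426⌉=1 ⌈70/426⌉=1 ⌈105/426⌉=1 ⌈140/426⌉=1 ⌈175/426⌉=1 ⌈210/426⌉=1 ⌈245/426⌉=1 ⌈280/426⌉=1 ⌈315/426⌉=1
  n=10…19: ⌈350/426⌉=1 ⌈385/426⌉=1 ⌈420/426⌉=1 ⌈455/426⌉=2 ⌈490/426⌉=2 ⌈525/426⌉=2 ⌈560/426⌉=2 ⌈595/426⌉=2 ⌈630/426⌉=2 ⌈665/426⌉=2
  n=20…29: ⌈700/426⌉=2 ⌈735/426⌉=2 ⌈770/426⌉=2 ⌈805/426⌉=2 ⌈840/426⌉=2 ⌈875/426⌉=3 ⌈910/426⌉=3 ⌈945/426⌉=3 ⌈980/426⌉=3 ⌈1015/426⌉=3
  n=30…39: ⌈1050/426⌉=3 ⌈1085/426⌉=3 ⌈1120/426⌉=3 ⌈1155/426⌉=3 ⌈1190/426⌉=3 ⌈1225/426⌉=3 ⌈1260/426⌉=3 ⌈1295/426⌉=4 ⌈1330/426⌉=4 ⌈1365/426⌉=4
  n=40…49: ⌈1400/426⌉=4 ⌈1435/426⌉=4 ⌈1470/426⌉=4 ⌈1505/426⌉=4 ⌈1540/426⌉=4 ⌈1575/426⌉=4 ⌈1610/426⌉=4 ⌈1645/426⌉=4 ⌈1680/426⌉=4 ⌈1715/426⌉=5
  n=50…59: ⌈1750/426⌉=5 ⌈1785/426⌉=5 ⌈1820/426⌉=5 ⌈1855/426⌉=5 ⌈1890/426⌉=5 ⌈1925/426⌉=5 ⌈1960/426⌉=5 ⌈1995/426⌉=5 ⌈2030/426⌉=5 ⌈2065/426⌉=5
  n=60…66: ⌈2100/426⌉=5 ⌈2135/426⌉=6 ⌈2170/426⌉=6 ⌈2205/426⌉=6 ⌈2240/426⌉=6 ⌈2275/426⌉=6 ⌈2310/426⌉=6
s_n = t_(n+1) − t_n for n = 0 … 65 gives
prefix = 100000000000100000000000100000000000100000000000100000000000100000
slide a length-7 window over [0..6] … [59..65] (60 windows); first occurrence of each distinct factor:
  [  0..  6] 1000000
  [  1..  7] 0000000
  [  6.. 12] 0000001
  [  7.. 13] 0000010
  [  8.. 14] 0000100
  [  9.. 15] 0001000
  [ 10.. 16] 0010000
  [ 11.. 17] 0100000
  (the other 52 windows repeat one of these)
distinct factors: {0000000, 0000001, 0000010, 0000100, 0001000, 0010000, 0100000, 1000000}
count = 8  (Sturmian bound for length 7 is 8)


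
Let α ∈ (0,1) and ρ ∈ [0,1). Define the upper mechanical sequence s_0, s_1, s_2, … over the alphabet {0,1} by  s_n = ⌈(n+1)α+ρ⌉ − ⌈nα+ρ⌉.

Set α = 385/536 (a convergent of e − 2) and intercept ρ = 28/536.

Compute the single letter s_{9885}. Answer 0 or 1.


(n+1)α + ρ = (9886·385 + 28) / 536 = 3806138/536
nα + ρ     = (9885·385 + 28) / 536 = 3805753/536
⌈3806138/536⌉ = 7102,  ⌈3805753/536⌉ = 7101
s_{9885} = 7102 − 7101 = 1

1


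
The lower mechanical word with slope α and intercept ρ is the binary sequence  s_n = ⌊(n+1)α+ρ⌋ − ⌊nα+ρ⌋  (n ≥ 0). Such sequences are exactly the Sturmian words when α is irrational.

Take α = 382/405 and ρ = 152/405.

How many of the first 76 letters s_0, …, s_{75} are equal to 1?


#1s = Σ_{n=0}^{75} s_n = Σ_{n=0}^{75} (⌊(n+1)α+ρ⌋ − ⌊nα+ρ⌋)
the sum telescopes: every ⌊nα+ρ⌋ with 0 < n < 76 appears once with + and once with −, leaving ⌊76α+ρ⌋ − ⌊0·α+ρ⌋
76α + ρ = (76·382 + 152) / 405 = 29184/405
ρ = 152/405
⌊29184/405⌋ = 72,  ⌊152/405⌋ = 0
#1s = 72 − 0 = 72

72


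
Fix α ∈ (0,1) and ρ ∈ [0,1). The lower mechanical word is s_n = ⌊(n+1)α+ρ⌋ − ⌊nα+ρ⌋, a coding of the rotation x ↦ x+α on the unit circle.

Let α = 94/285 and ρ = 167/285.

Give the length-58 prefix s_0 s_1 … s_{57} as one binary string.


n=0: ⌊(1·94+167)/285⌋ − ⌊(0·94+167)/285⌋ = ⌊261/285⌋ − ⌊167/285⌋ = 0 − 0 = 0
n=1: ⌊(2·94+167)/285⌋ − ⌊(1·94+167)/285⌋ = ⌊355/285⌋ − ⌊261/285⌋ = 1 − 0 = 1
n=2: ⌊(3·94+167)/285⌋ − ⌊(2·94+167)/285⌋ = ⌊449/285⌋ − ⌊355/285⌋ = 1 − 1 = 0
n=3: ⌊(4·94+167)/285⌋ − ⌊(3·94+167)/285⌋ = ⌊543/285⌋ − ⌊449/285⌋ = 1 − 1 = 0
n=4: ⌊(5·94+167)/285⌋ − ⌊(4·94+167)/285⌋ = ⌊637/285⌋ − ⌊543/285⌋ = 2 − 1 = 1
n=5: ⌊(6·94+167)/285⌋ − ⌊(5·94+167)/285⌋ = ⌊731/285⌋ − ⌊637/285⌋ = 2 − 2 = 0
n=6: ⌊(7·94+167)/285⌋ − ⌊(6·94+167)/285⌋ = ⌊825/285⌋ − ⌊731/285⌋ = 2 − 2 = 0
n=7: ⌊(8·94+167)/285⌋ − ⌊(7·94+167)/285⌋ = ⌊919/285⌋ − ⌊825/285⌋ = 3 − 2 = 1
n=8: ⌊(9·94+167)/285⌋ − ⌊(8·94+167)/285⌋ = ⌊1013/285⌋ − ⌊919/285⌋ = 3 − 3 = 0
n=9: ⌊(10·94+167)/285⌋ − ⌊(9·94+167)/285⌋ = ⌊1107/285⌋ − ⌊1013/285⌋ = 3 − 3 = 0
n=10: ⌊(11·94+167)/285⌋ − ⌊(10·94+167)/285⌋ = ⌊1201/285⌋ − ⌊1107/285⌋ = 4 − 3 = 1
n=11: ⌊(12·94+167)/285⌋ − ⌊(11·94+167)/285⌋ = ⌊1295/285⌋ − ⌊1201/285⌋ = 4 − 4 = 0
n=12: ⌊(13·94+167)/285⌋ − ⌊(12·94+167)/285⌋ = ⌊1389/285⌋ − ⌊1295/285⌋ = 4 − 4 = 0
n=13: ⌊(14·94+167)/285⌋ − ⌊(13·94+167)/285⌋ = ⌊1483/285⌋ − ⌊1389/285⌋ = 5 − 4 = 1
n=14: ⌊(15·94+167)/285⌋ − ⌊(14·94+167)/285⌋ = ⌊1577/285⌋ − ⌊1483/285⌋ = 5 − 5 = 0
n=15: ⌊(16·94+167)/285⌋ − ⌊(15·94+167)/285⌋ = ⌊1671/285⌋ − ⌊1577/285⌋ = 5 − 5 = 0
n=16: ⌊(17·94+167)/285⌋ − ⌊(16·94+167)/285⌋ = ⌊1765/285⌋ − ⌊1671/285⌋ = 6 − 5 = 1
n=17: ⌊(18·94+167)/285⌋ − ⌊(17·94+167)/285⌋ = ⌊1859/285⌋ − ⌊1765/285⌋ = 6 − 6 = 0
n=18: ⌊(19·94+167)/285⌋ − ⌊(18·94+167)/285⌋ = ⌊1953/285⌋ − ⌊1859/285⌋ = 6 − 6 = 0
n=19: ⌊(20·94+167)/285⌋ − ⌊(19·94+167)/285⌋ = ⌊2047/285⌋ − ⌊1953/285⌋ = 7 − 6 = 1
n=20: ⌊(21·94+167)/285⌋ − ⌊(20·94+167)/285⌋ = ⌊2141/285⌋ − ⌊2047/285⌋ = 7 − 7 = 0
n=21: ⌊(22·94+167)/285⌋ − ⌊(21·94+167)/285⌋ = ⌊2235/285⌋ − ⌊2141/285⌋ = 7 − 7 = 0
n=22: ⌊(23·94+167)/285⌋ − ⌊(22·94+167)/285⌋ = ⌊2329/285⌋ − ⌊2235/285⌋ = 8 − 7 = 1
n=23: ⌊(24·94+167)/285⌋ − ⌊(23·94+167)/285⌋ = ⌊2423/285⌋ − ⌊2329/285⌋ = 8 − 8 = 0
n=24: ⌊(25·94+167)/285⌋ − ⌊(24·94+167)/285⌋ = ⌊2517/285⌋ − ⌊2423/285⌋ = 8 − 8 = 0
n=25: ⌊(26·94+167)/285⌋ − ⌊(25·94+167)/285⌋ = ⌊2611/285⌋ − ⌊2517/285⌋ = 9 − 8 = 1
n=26: ⌊(27·94+167)/285⌋ − ⌊(26·94+167)/285⌋ = ⌊2705/285⌋ − ⌊2611/285⌋ = 9 − 9 = 0
n=27: ⌊(28·94+167)/285⌋ − ⌊(27·94+167)/285⌋ = ⌊2799/285⌋ − ⌊2705/285⌋ = 9 − 9 = 0
n=28: ⌊(29·94+167)/285⌋ − ⌊(28·94+167)/285⌋ = ⌊2893/285⌋ − ⌊2799/285⌋ = 10 − 9 = 1
n=29: ⌊(30·94+167)/285⌋ − ⌊(29·94+167)/285⌋ = ⌊2987/285⌋ − ⌊2893/285⌋ = 10 − 10 = 0
n=30: ⌊(31·94+167)/285⌋ − ⌊(30·94+167)/285⌋ = ⌊3081/285⌋ − ⌊2987/285⌋ = 10 − 10 = 0
n=31: ⌊(32·94+167)/285⌋ − ⌊(31·94+167)/285⌋ = ⌊3175/285⌋ − ⌊3081/285⌋ = 11 − 10 = 1
n=32: ⌊(33·94+167)/285⌋ − ⌊(32·94+167)/285⌋ = ⌊3269/285⌋ − ⌊3175/285⌋ = 11 − 11 = 0
n=33: ⌊(34·94+167)/285⌋ − ⌊(33·94+167)/285⌋ = ⌊3363/285⌋ − ⌊3269/285⌋ = 11 − 11 = 0
n=34: ⌊(35·94+167)/285⌋ − ⌊(34·94+167)/285⌋ = ⌊3457/285⌋ − ⌊3363/285⌋ = 12 − 11 = 1
n=35: ⌊(36·94+167)/285⌋ − ⌊(35·94+167)/285⌋ = ⌊3551/285⌋ − ⌊3457/285⌋ = 12 − 12 = 0
n=36: ⌊(37·94+167)/285⌋ − ⌊(36·94+167)/285⌋ = ⌊3645/285⌋ − ⌊3551/285⌋ = 12 − 12 = 0
n=37: ⌊(38·94+167)/285⌋ − ⌊(37·94+167)/285⌋ = ⌊3739/285⌋ − ⌊3645/285⌋ = 13 − 12 = 1
n=38: ⌊(39·94+167)/285⌋ − ⌊(38·94+167)/285⌋ = ⌊3833/285⌋ − ⌊3739/285⌋ = 13 − 13 = 0
n=39: ⌊(40·94+167)/285⌋ − ⌊(39·94+167)/285⌋ = ⌊3927/285⌋ − ⌊3833/285⌋ = 13 − 13 = 0
n=40: ⌊(41·94+167)/285⌋ − ⌊(40·94+167)/285⌋ = ⌊4021/285⌋ − ⌊3927/285⌋ = 14 − 13 = 1
n=41: ⌊(42·94+167)/285⌋ − ⌊(41·94+167)/285⌋ = ⌊4115/285⌋ − ⌊4021/285⌋ = 14 − 14 = 0
n=42: ⌊(43·94+167)/285⌋ − ⌊(42·94+167)/285⌋ = ⌊4209/285⌋ − ⌊4115/285⌋ = 14 − 14 = 0
n=43: ⌊(44·94+167)/285⌋ − ⌊(43·94+167)/285⌋ = ⌊4303/285⌋ − ⌊4209/285⌋ = 15 − 14 = 1
n=44: ⌊(45·94+167)/285⌋ − ⌊(44·94+167)/285⌋ = ⌊4397/285⌋ − ⌊4303/285⌋ = 15 − 15 = 0
n=45: ⌊(46·94+167)/285⌋ − ⌊(45·94+167)/285⌋ = ⌊4491/285⌋ − ⌊4397/285⌋ = 15 − 15 = 0
n=46: ⌊(47·94+167)/285⌋ − ⌊(46·94+167)/285⌋ = ⌊4585/285⌋ − ⌊4491/285⌋ = 16 − 15 = 1
n=47: ⌊(48·94+167)/285⌋ − ⌊(47·94+167)/285⌋ = ⌊4679/285⌋ − ⌊4585/285⌋ = 16 − 16 = 0
n=48: ⌊(49·94+167)/285⌋ − ⌊(48·94+167)/285⌋ = ⌊4773/285⌋ − ⌊4679/285⌋ = 16 − 16 = 0
n=49: ⌊(50·94+167)/285⌋ − ⌊(49·94+167)/285⌋ = ⌊4867/285⌋ − ⌊4773/285⌋ = 17 − 16 = 1
n=50: ⌊(51·94+167)/285⌋ − ⌊(50·94+167)/285⌋ = ⌊4961/285⌋ − ⌊4867/285⌋ = 17 − 17 = 0
n=51: ⌊(52·94+167)/285⌋ − ⌊(51·94+167)/285⌋ = ⌊5055/285⌋ − ⌊4961/285⌋ = 17 − 17 = 0
n=52: ⌊(53·94+167)/285⌋ − ⌊(52·94+167)/285⌋ = ⌊5149/285⌋ − ⌊5055/285⌋ = 18 − 17 = 1
n=53: ⌊(54·94+167)/285⌋ − ⌊(53·94+167)/285⌋ = ⌊5243/285⌋ − ⌊5149/285⌋ = 18 − 18 = 0
n=54: ⌊(55·94+167)/285⌋ − ⌊(54·94+167)/285⌋ = ⌊5337/285⌋ − ⌊5243/285⌋ = 18 − 18 = 0
n=55: ⌊(56·94+167)/285⌋ − ⌊(55·94+167)/285⌋ = ⌊5431/285⌋ − ⌊5337/285⌋ = 19 − 18 = 1
n=56: ⌊(57·94+167)/285⌋ − ⌊(56·94+167)/285⌋ = ⌊5525/285⌋ − ⌊5431/285⌋ = 19 − 19 = 0
n=57: ⌊(58·94+167)/285⌋ − ⌊(57·94+167)/285⌋ = ⌊5619/285⌋ − ⌊5525/285⌋ = 19 − 19 = 0

0100100100100100100100100100100100100100100100100100100100


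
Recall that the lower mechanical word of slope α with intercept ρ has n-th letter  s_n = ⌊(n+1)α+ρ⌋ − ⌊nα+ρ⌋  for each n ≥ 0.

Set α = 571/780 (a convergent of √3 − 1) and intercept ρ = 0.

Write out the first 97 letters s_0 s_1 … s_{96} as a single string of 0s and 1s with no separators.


n=0: ⌊(1·571)/780⌋ − ⌊(0·571)/780⌋ = ⌊571/780⌋ − ⌊0/780⌋ = 0 − 0 = 0
n=1: ⌊(2·571)/780⌋ − ⌊(1·571)/780⌋ = ⌊1142/780⌋ − ⌊571/780⌋ = 1 − 0 = 1
n=2: ⌊(3·571)/780⌋ − ⌊(2·571)/780⌋ = ⌊1713/780⌋ − ⌊1142/780⌋ = 2 − 1 = 1
n=3: ⌊(4·571)/780⌋ − ⌊(3·571)/780⌋ = ⌊2284/780⌋ − ⌊1713/780⌋ = 2 − 2 = 0
n=4: ⌊(5·571)/780⌋ − ⌊(4·571)/780⌋ = ⌊2855/780⌋ − ⌊2284/780⌋ = 3 − 2 = 1
n=5: ⌊(6·571)/780⌋ − ⌊(5·571)/780⌋ = ⌊3426/780⌋ − ⌊2855/780⌋ = 4 − 3 = 1
n=6: ⌊(7·571)/780⌋ − ⌊(6·571)/780⌋ = ⌊3997/780⌋ − ⌊3426/780⌋ = 5 − 4 = 1
n=7: ⌊(8·571)/780⌋ − ⌊(7·571)/780⌋ = ⌊4568/780⌋ − ⌊3997/780⌋ = 5 − 5 = 0
n=8: ⌊(9·571)/780⌋ − ⌊(8·571)/780⌋ = ⌊5139/780⌋ − ⌊4568/780⌋ = 6 − 5 = 1
n=9: ⌊(10·571)/780⌋ − ⌊(9·571)/780⌋ = ⌊5710/780⌋ − ⌊5139/780⌋ = 7 − 6 = 1
n=10: ⌊(11·571)/780⌋ − ⌊(10·571)/780⌋ = ⌊6281/780⌋ − ⌊5710/780⌋ = 8 − 7 = 1
n=11: ⌊(12·571)/780⌋ − ⌊(11·571)/780⌋ = ⌊6852/780⌋ − ⌊6281/780⌋ = 8 − 8 = 0
n=12: ⌊(13·571)/780⌋ − ⌊(12·571)/780⌋ = ⌊7423/780⌋ − ⌊6852/780⌋ = 9 − 8 = 1
n=13: ⌊(14·571)/780⌋ − ⌊(13·571)/780⌋ = ⌊7994/780⌋ − ⌊7423/780⌋ = 10 − 9 = 1
n=14: ⌊(15·571)/780⌋ − ⌊(14·571)/780⌋ = ⌊8565/780⌋ − ⌊7994/780⌋ = 10 − 10 = 0
n=15: ⌊(16·571)/780⌋ − ⌊(15·571)/780⌋ = ⌊9136/780⌋ − ⌊8565/780⌋ = 11 − 10 = 1
n=16: ⌊(17·571)/780⌋ − ⌊(16·571)/780⌋ = ⌊9707/780⌋ − ⌊9136/780⌋ = 12 − 11 = 1
n=17: ⌊(18·571)/780⌋ − ⌊(17·571)/780⌋ = ⌊10278/780⌋ − ⌊9707/780⌋ = 13 − 12 = 1
n=18: ⌊(19·571)/780⌋ − ⌊(18·571)/780⌋ = ⌊10849/780⌋ − ⌊10278/780⌋ = 13 − 13 = 0
n=19: ⌊(20·571)/780⌋ − ⌊(19·571)/780⌋ = ⌊11420/780⌋ − ⌊10849/780⌋ = 14 − 13 = 1
n=20: ⌊(21·571)/780⌋ − ⌊(20·571)/780⌋ = ⌊11991/780⌋ − ⌊11420/780⌋ = 15 − 14 = 1
n=21: ⌊(22·571)/780⌋ − ⌊(21·571)/780⌋ = ⌊12562/780⌋ − ⌊11991/780⌋ = 16 − 15 = 1
n=22: ⌊(23·571)/780⌋ − ⌊(22·571)/780⌋ = ⌊13133/780⌋ − ⌊12562/780⌋ = 16 − 16 = 0
n=23: ⌊(24·571)/780⌋ − ⌊(23·571)/780⌋ = ⌊13704/780⌋ − ⌊13133/780⌋ = 17 − 16 = 1
n=24: ⌊(25·571)/780⌋ − ⌊(24·571)/780⌋ = ⌊14275/780⌋ − ⌊13704/780⌋ = 18 − 17 = 1
n=25: ⌊(26·571)/780⌋ − ⌊(25·571)/780⌋ = ⌊14846/780⌋ − ⌊14275/780⌋ = 19 − 18 = 1
n=26: ⌊(27·571)/780⌋ − ⌊(26·571)/780⌋ = ⌊15417/780⌋ − ⌊14846/780⌋ = 19 − 19 = 0
n=27: ⌊(28·571)/780⌋ − ⌊(27·571)/780⌋ = ⌊15988/780⌋ − ⌊15417/780⌋ = 20 − 19 = 1
n=28: ⌊(29·571)/780⌋ − ⌊(28·571)/780⌋ = ⌊16559/780⌋ − ⌊15988/780⌋ = 21 − 20 = 1
n=29: ⌊(30·571)/780⌋ − ⌊(29·571)/780⌋ = ⌊17130/780⌋ − ⌊16559/780⌋ = 21 − 21 = 0
n=30: ⌊(31·571)/780⌋ − ⌊(30·571)/780⌋ = ⌊17701/780⌋ − ⌊17130/780⌋ = 22 − 21 = 1
n=31: ⌊(32·571)/780⌋ − ⌊(31·571)/780⌋ = ⌊18272/780⌋ − ⌊17701/780⌋ = 23 − 22 = 1
n=32: ⌊(33·571)/780⌋ − ⌊(32·571)/780⌋ = ⌊18843/780⌋ − ⌊18272/780⌋ = 24 − 23 = 1
n=33: ⌊(34·571)/780⌋ − ⌊(33·571)/780⌋ = ⌊19414/780⌋ − ⌊18843/780⌋ = 24 − 24 = 0
n=34: ⌊(35·571)/780⌋ − ⌊(34·571)/780⌋ = ⌊19985/780⌋ − ⌊19414/780⌋ = 25 − 24 = 1
n=35: ⌊(36·571)/780⌋ − ⌊(35·571)/780⌋ = ⌊20556/780⌋ − ⌊19985/780⌋ = 26 − 25 = 1
n=36: ⌊(37·571)/780⌋ − ⌊(36·571)/780⌋ = ⌊21127/780⌋ − ⌊20556/780⌋ = 27 − 26 = 1
n=37: ⌊(38·571)/780⌋ − ⌊(37·571)/780⌋ = ⌊21698/780⌋ − ⌊21127/780⌋ = 27 − 27 = 0
n=38: ⌊(39·571)/780⌋ − ⌊(38·571)/780⌋ = ⌊22269/780⌋ − ⌊21698/780⌋ = 28 − 27 = 1
n=39: ⌊(40·571)/780⌋ − ⌊(39·571)/780⌋ = ⌊22840/780⌋ − ⌊22269/780⌋ = 29 − 28 = 1
n=40: ⌊(41·571)/780⌋ − ⌊(40·571)/780⌋ = ⌊23411/780⌋ − ⌊22840/780⌋ = 30 − 29 = 1
n=41: ⌊(42·571)/780⌋ − ⌊(41·571)/780⌋ = ⌊23982/780⌋ − ⌊23411/780⌋ = 30 − 30 = 0
n=42: ⌊(43·571)/780⌋ − ⌊(42·571)/780⌋ = ⌊24553/780⌋ − ⌊23982/780⌋ = 31 − 30 = 1
n=43: ⌊(44·571)/780⌋ − ⌊(43·571)/780⌋ = ⌊25124/780⌋ − ⌊24553/780⌋ = 32 − 31 = 1
n=44: ⌊(45·571)/780⌋ − ⌊(44·571)/780⌋ = ⌊25695/780⌋ − ⌊25124/780⌋ = 32 − 32 = 0
n=45: ⌊(46·571)/780⌋ − ⌊(45·571)/780⌋ = ⌊26266/780⌋ − ⌊25695/780⌋ = 33 − 32 = 1
n=46: ⌊(47·571)/780⌋ − ⌊(46·571)/780⌋ = ⌊26837/780⌋ − ⌊26266/780⌋ = 34 − 33 = 1
n=47: ⌊(48·571)/780⌋ − ⌊(47·571)/780⌋ = ⌊27408/780⌋ − ⌊26837/780⌋ = 35 − 34 = 1
n=48: ⌊(49·571)/780⌋ − ⌊(48·571)/780⌋ = ⌊27979/780⌋ − ⌊27408/780⌋ = 35 − 35 = 0
n=49: ⌊(50·571)/780⌋ − ⌊(49·571)/780⌋ = ⌊28550/780⌋ − ⌊27979/780⌋ = 36 − 35 = 1
n=50: ⌊(51·571)/780⌋ − ⌊(50·571)/780⌋ = ⌊29121/780⌋ − ⌊28550/780⌋ = 37 − 36 = 1
n=51: ⌊(52·571)/780⌋ − ⌊(51·571)/780⌋ = ⌊29692/780⌋ − ⌊29121/780⌋ = 38 − 37 = 1
n=52: ⌊(53·571)/780⌋ − ⌊(52·571)/780⌋ = ⌊30263/780⌋ − ⌊29692/780⌋ = 38 − 38 = 0
n=53: ⌊(54·571)/780⌋ − ⌊(53·571)/780⌋ = ⌊30834/780⌋ − ⌊30263/780⌋ = 39 − 38 = 1
n=54: ⌊(55·571)/780⌋ − ⌊(54·571)/780⌋ = ⌊31405/780⌋ − ⌊30834/780⌋ = 40 − 39 = 1
n=55: ⌊(56·571)/780⌋ − ⌊(55·571)/780⌋ = ⌊31976/780⌋ − ⌊31405/780⌋ = 40 − 40 = 0
n=56: ⌊(57·571)/780⌋ − ⌊(56·571)/780⌋ = ⌊32547/780⌋ − ⌊31976/780⌋ = 41 − 40 = 1
n=57: ⌊(58·571)/780⌋ − ⌊(57·571)/780⌋ = ⌊33118/780⌋ − ⌊32547/780⌋ = 42 − 41 = 1
n=58: ⌊(59·571)/780⌋ − ⌊(58·571)/780⌋ = ⌊33689/780⌋ − ⌊33118/780⌋ = 43 − 42 = 1
n=59: ⌊(60·571)/780⌋ − ⌊(59·571)/780⌋ = ⌊34260/780⌋ − ⌊33689/780⌋ = 43 − 43 = 0
n=60: ⌊(61·571)/780⌋ − ⌊(60·571)/780⌋ = ⌊34831/780⌋ − ⌊34260/780⌋ = 44 − 43 = 1
n=61: ⌊(62·571)/780⌋ − ⌊(61·571)/780⌋ = ⌊35402/780⌋ − ⌊34831/780⌋ = 45 − 44 = 1
n=62: ⌊(63·571)/780⌋ − ⌊(62·571)/780⌋ = ⌊35973/780⌋ − ⌊35402/780⌋ = 46 − 45 = 1
n=63: ⌊(64·571)/780⌋ − ⌊(63·571)/780⌋ = ⌊36544/780⌋ − ⌊35973/780⌋ = 46 − 46 = 0
n=64: ⌊(65·571)/780⌋ − ⌊(64·571)/780⌋ = ⌊37115/780⌋ − ⌊36544/780⌋ = 47 − 46 = 1
n=65: ⌊(66·571)/780⌋ − ⌊(65·571)/780⌋ = ⌊37686/780⌋ − ⌊37115/780⌋ = 48 − 47 = 1
n=66: ⌊(67·571)/780⌋ − ⌊(66·571)/780⌋ = ⌊38257/780⌋ − ⌊37686/780⌋ = 49 − 48 = 1
n=67: ⌊(68·571)/780⌋ − ⌊(67·571)/780⌋ = ⌊38828/780⌋ − ⌊38257/780⌋ = 49 − 49 = 0
n=68: ⌊(69·571)/780⌋ − ⌊(68·571)/780⌋ = ⌊39399/780⌋ − ⌊38828/780⌋ = 50 − 49 = 1
n=69: ⌊(70·571)/780⌋ − ⌊(69·571)/780⌋ = ⌊39970/780⌋ − ⌊39399/780⌋ = 51 − 50 = 1
n=70: ⌊(71·571)/780⌋ − ⌊(70·571)/780⌋ = ⌊40541/780⌋ − ⌊39970/780⌋ = 51 − 51 = 0
n=71: ⌊(72·571)/780⌋ − ⌊(71·571)/780⌋ = ⌊41112/780⌋ − ⌊40541/780⌋ = 52 − 51 = 1
n=72: ⌊(73·571)/780⌋ − ⌊(72·571)/780⌋ = ⌊41683/780⌋ − ⌊41112/780⌋ = 53 − 52 = 1
n=73: ⌊(74·571)/780⌋ − ⌊(73·571)/780⌋ = ⌊42254/780⌋ − ⌊41683/780⌋ = 54 − 53 = 1
n=74: ⌊(75·571)/780⌋ − ⌊(74·571)/780⌋ = ⌊42825/780⌋ − ⌊42254/780⌋ = 54 − 54 = 0
n=75: ⌊(76·571)/780⌋ − ⌊(75·571)/780⌋ = ⌊43396/780⌋ − ⌊42825/780⌋ = 55 − 54 = 1
n=76: ⌊(77·571)/780⌋ − ⌊(76·571)/780⌋ = ⌊43967/780⌋ − ⌊43396/780⌋ = 56 − 55 = 1
n=77: ⌊(78·571)/780⌋ − ⌊(77·571)/780⌋ = ⌊44538/780⌋ − ⌊43967/780⌋ = 57 − 56 = 1
n=78: ⌊(79·571)/780⌋ − ⌊(78·571)/780⌋ = ⌊45109/780⌋ − ⌊44538/780⌋ = 57 − 57 = 0
n=79: ⌊(80·571)/780⌋ − ⌊(79·571)/780⌋ = ⌊45680/780⌋ − ⌊45109/780⌋ = 58 − 57 = 1
n=80: ⌊(81·571)/780⌋ − ⌊(80·571)/780⌋ = ⌊46251/780⌋ − ⌊45680/780⌋ = 59 − 58 = 1
n=81: ⌊(82·571)/780⌋ − ⌊(81·571)/780⌋ = ⌊46822/780⌋ − ⌊46251/780⌋ = 60 − 59 = 1
n=82: ⌊(83·571)/780⌋ − ⌊(82·571)/780⌋ = ⌊47393/780⌋ − ⌊46822/780⌋ = 60 − 60 = 0
n=83: ⌊(84·571)/780⌋ − ⌊(83·571)/780⌋ = ⌊47964/780⌋ − ⌊47393/780⌋ = 61 − 60 = 1
n=84: ⌊(85·571)/780⌋ − ⌊(84·571)/780⌋ = ⌊48535/780⌋ − ⌊47964/780⌋ = 62 − 61 = 1
n=85: ⌊(86·571)/780⌋ − ⌊(85·571)/780⌋ = ⌊49106/780⌋ − ⌊48535/780⌋ = 62 − 62 = 0
n=86: ⌊(87·571)/780⌋ − ⌊(86·571)/780⌋ = ⌊49677/780⌋ − ⌊49106/780⌋ = 63 − 62 = 1
n=87: ⌊(88·571)/780⌋ − ⌊(87·571)/780⌋ = ⌊50248/780⌋ − ⌊49677/780⌋ = 64 − 63 = 1
n=88: ⌊(89·571)/780⌋ − ⌊(88·571)/780⌋ = ⌊50819/780⌋ − ⌊50248/780⌋ = 65 − 64 = 1
n=89: ⌊(90·571)/780⌋ − ⌊(89·571)/780⌋ = ⌊51390/780⌋ − ⌊50819/780⌋ = 65 − 65 = 0
n=90: ⌊(91·571)/780⌋ − ⌊(90·571)/780⌋ = ⌊51961/780⌋ − ⌊51390/780⌋ = 66 − 65 = 1
n=91: ⌊(92·571)/780⌋ − ⌊(91·571)/780⌋ = ⌊52532/780⌋ − ⌊51961/780⌋ = 67 − 66 = 1
n=92: ⌊(93·571)/780⌋ − ⌊(92·571)/780⌋ = ⌊53103/780⌋ − ⌊52532/780⌋ = 68 − 67 = 1
n=93: ⌊(94·571)/780⌋ − ⌊(93·571)/780⌋ = ⌊53674/780⌋ − ⌊53103/780⌋ = 68 − 68 = 0
n=94: ⌊(95·571)/780⌋ − ⌊(94·571)/780⌋ = ⌊54245/780⌋ − ⌊53674/780⌋ = 69 − 68 = 1
n=95: ⌊(96·571)/780⌋ − ⌊(95·571)/780⌋ = ⌊54816/780⌋ − ⌊54245/780⌋ = 70 − 69 = 1
n=96: ⌊(97·571)/780⌋ − ⌊(96·571)/780⌋ = ⌊55387/780⌋ − ⌊54816/780⌋ = 71 − 70 = 1

0110111011101101110111011101101110111011101101110111011011101110111011011101110111011011101110111


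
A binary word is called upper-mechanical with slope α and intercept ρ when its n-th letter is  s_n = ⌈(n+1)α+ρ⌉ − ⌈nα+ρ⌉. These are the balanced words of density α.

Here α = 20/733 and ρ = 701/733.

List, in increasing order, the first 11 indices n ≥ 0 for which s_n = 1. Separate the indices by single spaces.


1 38 74 111 148 184 221 258 294 331 368

n=0: ⌈721/733⌉−⌈701/733⌉ = 1−1 = 0
n=1: ⌈741/733⌉−⌈721/733⌉ = 2−1 = 1  ← one
n=2: ⌈761/733⌉−⌈741/733⌉ = 2−2 = 0
n=3: ⌈781/733⌉−⌈761/733⌉ = 2−2 = 0
  …
n=38: ⌈1481/733⌉−⌈1461/733⌉ = 3−2 = 1  ← one
n=39: ⌈1501/733⌉−⌈1481/733⌉ = 3−3 = 0
n=40: ⌈1521/733⌉−⌈1501/733⌉ = 3−3 = 0
  …
n=74: ⌈2201/733⌉−⌈2181/733⌉ = 4−3 = 1  ← one
n=75: ⌈2221/733⌉−⌈2201/733⌉ = 4−4 = 0
n=76: ⌈2241/733⌉−⌈2221/733⌉ = 4−4 = 0
  …
n=111: ⌈2941/733⌉−⌈2921/733⌉ = 5−4 = 1  ← one
n=112: ⌈2961/733⌉−⌈2941/733⌉ = 5−5 = 0
n=113: ⌈2981/733⌉−⌈2961/733⌉ = 5−5 = 0
  …
n=148: ⌈3681/733⌉−⌈3661/733⌉ = 6−5 = 1  ← one
n=149: ⌈3701/733⌉−⌈3681/733⌉ = 6−6 = 0
n=150: ⌈3721/733⌉−⌈3701/733⌉ = 6−6 = 0
  …
n=184: ⌈4401/733⌉−⌈4381/733⌉ = 7−6 = 1  ← one
n=185: ⌈4421/733⌉−⌈4401/733⌉ = 7−7 = 0
n=186: ⌈4441/733⌉−⌈4421/733⌉ = 7−7 = 0
  …
n=221: ⌈5141/733⌉−⌈5121/733⌉ = 8−7 = 1  ← one
n=222: ⌈5161/733⌉−⌈5141/733⌉ = 8−8 = 0
n=223: ⌈5181/733⌉−⌈5161/733⌉ = 8−8 = 0
  …
n=258: ⌈5881/733⌉−⌈5861/733⌉ = 9−8 = 1  ← one
n=259: ⌈5901/733⌉−⌈5881/733⌉ = 9−9 = 0
n=260: ⌈5921/733⌉−⌈5901/733⌉ = 9−9 = 0
  …
n=294: ⌈6601/733⌉−⌈6581/733⌉ = 10−9 = 1  ← one
n=295: ⌈6621/733⌉−⌈6601/733⌉ = 10−10 = 0
n=296: ⌈6641/733⌉−⌈6621/733⌉ = 10−10 = 0
  …
n=331: ⌈7341/733⌉−⌈7321/733⌉ = 11−10 = 1  ← one
n=332: ⌈7361/733⌉−⌈7341/733⌉ = 11−11 = 0
n=333: ⌈7381/733⌉−⌈7361/733⌉ = 11−11 = 0
  …
n=368: ⌈8081/733⌉−⌈8061/733⌉ = 12−11 = 1  ← one
positions of the first 11 ones: 1 38 74 111 148 184 221 258 294 331 368


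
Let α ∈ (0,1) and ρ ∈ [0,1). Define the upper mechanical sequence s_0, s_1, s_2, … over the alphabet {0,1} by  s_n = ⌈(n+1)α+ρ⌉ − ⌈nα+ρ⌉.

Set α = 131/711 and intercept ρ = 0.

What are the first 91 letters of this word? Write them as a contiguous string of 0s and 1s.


n=0: ⌈(1·131)/711⌉ − ⌈(0·131)/711⌉ = ⌈131/711⌉ − ⌈0/711⌉ = 1 − 0 = 1
n=1: ⌈(2·131)/711⌉ − ⌈(1·131)/711⌉ = ⌈262/711⌉ − ⌈131/711⌉ = 1 − 1 = 0
n=2: ⌈(3·131)/711⌉ − ⌈(2·131)/711⌉ = ⌈393/711⌉ − ⌈262/711⌉ = 1 − 1 = 0
n=3: ⌈(4·131)/711⌉ − ⌈(3·131)/711⌉ = ⌈524/711⌉ − ⌈393/711⌉ = 1 − 1 = 0
n=4: ⌈(5·131)/711⌉ − ⌈(4·131)/711⌉ = ⌈655/711⌉ − ⌈524/711⌉ = 1 − 1 = 0
n=5: ⌈(6·131)/711⌉ − ⌈(5·131)/711⌉ = ⌈786/711⌉ − ⌈655/711⌉ = 2 − 1 = 1
n=6: ⌈(7·131)/711⌉ − ⌈(6·131)/711⌉ = ⌈917/711⌉ − ⌈786/711⌉ = 2 − 2 = 0
n=7: ⌈(8·131)/711⌉ − ⌈(7·131)/711⌉ = ⌈1048/711⌉ − ⌈917/711⌉ = 2 − 2 = 0
n=8: ⌈(9·131)/711⌉ − ⌈(8·131)/711⌉ = ⌈1179/711⌉ − ⌈1048/711⌉ = 2 − 2 = 0
n=9: ⌈(10·131)/711⌉ − ⌈(9·131)/711⌉ = ⌈1310/711⌉ − ⌈1179/711⌉ = 2 − 2 = 0
n=10: ⌈(11·131)/711⌉ − ⌈(10·131)/711⌉ = ⌈1441/711⌉ − ⌈1310/711⌉ = 3 − 2 = 1
n=11: ⌈(12·131)/711⌉ − ⌈(11·131)/711⌉ = ⌈1572/711⌉ − ⌈1441/711⌉ = 3 − 3 = 0
n=12: ⌈(13·131)/711⌉ − ⌈(12·131)/711⌉ = ⌈1703/711⌉ − ⌈1572/711⌉ = 3 − 3 = 0
n=13: ⌈(14·131)/711⌉ − ⌈(13·131)/711⌉ = ⌈1834/711⌉ − ⌈1703/711⌉ = 3 − 3 = 0
n=14: ⌈(15·131)/711⌉ − ⌈(14·131)/711⌉ = ⌈1965/711⌉ − ⌈1834/711⌉ = 3 − 3 = 0
n=15: ⌈(16·131)/711⌉ − ⌈(15·131)/711⌉ = ⌈2096/711⌉ − ⌈1965/711⌉ = 3 − 3 = 0
n=16: ⌈(17·131)/711⌉ − ⌈(16·131)/711⌉ = ⌈2227/711⌉ − ⌈2096/711⌉ = 4 − 3 = 1
n=17: ⌈(18·131)/711⌉ − ⌈(17·131)/711⌉ = ⌈2358/711⌉ − ⌈2227/711⌉ = 4 − 4 = 0
n=18: ⌈(19·131)/711⌉ − ⌈(18·131)/711⌉ = ⌈2489/711⌉ − ⌈2358/711⌉ = 4 − 4 = 0
n=19: ⌈(20·131)/711⌉ − ⌈(19·131)/711⌉ = ⌈2620/711⌉ − ⌈2489/711⌉ = 4 − 4 = 0
n=20: ⌈(21·131)/711⌉ − ⌈(20·131)/711⌉ = ⌈2751/711⌉ − ⌈2620/711⌉ = 4 − 4 = 0
n=21: ⌈(22·131)/711⌉ − ⌈(21·131)/711⌉ = ⌈2882/711⌉ − ⌈2751/711⌉ = 5 − 4 = 1
n=22: ⌈(23·131)/711⌉ − ⌈(22·131)/711⌉ = ⌈3013/711⌉ − ⌈2882/711⌉ = 5 − 5 = 0
n=23: ⌈(24·131)/711⌉ − ⌈(23·131)/711⌉ = ⌈3144/711⌉ − ⌈3013/711⌉ = 5 − 5 = 0
n=24: ⌈(25·131)/711⌉ − ⌈(24·131)/711⌉ = ⌈3275/711⌉ − ⌈3144/711⌉ = 5 − 5 = 0
n=25: ⌈(26·131)/711⌉ − ⌈(25·131)/711⌉ = ⌈3406/711⌉ − ⌈3275/711⌉ = 5 − 5 = 0
n=26: ⌈(27·131)/711⌉ − ⌈(26·131)/711⌉ = ⌈3537/711⌉ − ⌈3406/711⌉ = 5 − 5 = 0
n=27: ⌈(28·131)/711⌉ − ⌈(27·131)/711⌉ = ⌈3668/711⌉ − ⌈3537/711⌉ = 6 − 5 = 1
n=28: ⌈(29·131)/711⌉ − ⌈(28·131)/711⌉ = ⌈3799/711⌉ − ⌈3668/711⌉ = 6 − 6 = 0
n=29: ⌈(30·131)/711⌉ − ⌈(29·131)/711⌉ = ⌈3930/711⌉ − ⌈3799/711⌉ = 6 − 6 = 0
n=30: ⌈(31·131)/711⌉ − ⌈(30·131)/711⌉ = ⌈4061/711⌉ − ⌈3930/711⌉ = 6 − 6 = 0
n=31: ⌈(32·131)/711⌉ − ⌈(31·131)/711⌉ = ⌈4192/711⌉ − ⌈4061/711⌉ = 6 − 6 = 0
n=32: ⌈(33·131)/711⌉ − ⌈(32·131)/711⌉ = ⌈4323/711⌉ − ⌈4192/711⌉ = 7 − 6 = 1
n=33: ⌈(34·131)/711⌉ − ⌈(33·131)/711⌉ = ⌈4454/711⌉ − ⌈4323/711⌉ = 7 − 7 = 0
n=34: ⌈(35·131)/711⌉ − ⌈(34·131)/711⌉ = ⌈4585/711⌉ − ⌈4454/711⌉ = 7 − 7 = 0
n=35: ⌈(36·131)/711⌉ − ⌈(35·131)/711⌉ = ⌈4716/711⌉ − ⌈4585/711⌉ = 7 − 7 = 0
n=36: ⌈(37·131)/711⌉ − ⌈(36·131)/711⌉ = ⌈4847/711⌉ − ⌈4716/711⌉ = 7 − 7 = 0
n=37: ⌈(38·131)/711⌉ − ⌈(37·131)/711⌉ = ⌈4978/711⌉ − ⌈4847/711⌉ = 8 − 7 = 1
n=38: ⌈(39·131)/711⌉ − ⌈(38·131)/711⌉ = ⌈5109/711⌉ − ⌈4978/711⌉ = 8 − 8 = 0
n=39: ⌈(40·131)/711⌉ − ⌈(39·131)/711⌉ = ⌈5240/711⌉ − ⌈5109/711⌉ = 8 − 8 = 0
n=40: ⌈(41·131)/711⌉ − ⌈(40·131)/711⌉ = ⌈5371/711⌉ − ⌈5240/711⌉ = 8 − 8 = 0
n=41: ⌈(42·131)/711⌉ − ⌈(41·131)/711⌉ = ⌈5502/711⌉ − ⌈5371/711⌉ = 8 − 8 = 0
n=42: ⌈(43·131)/711⌉ − ⌈(42·131)/711⌉ = ⌈5633/711⌉ − ⌈5502/711⌉ = 8 − 8 = 0
n=43: ⌈(44·131)/711⌉ − ⌈(43·131)/711⌉ = ⌈5764/711⌉ − ⌈5633/711⌉ = 9 − 8 = 1
n=44: ⌈(45·131)/711⌉ − ⌈(44·131)/711⌉ = ⌈5895/711⌉ − ⌈5764/711⌉ = 9 − 9 = 0
n=45: ⌈(46·131)/711⌉ − ⌈(45·131)/711⌉ = ⌈6026/711⌉ − ⌈5895/711⌉ = 9 − 9 = 0
n=46: ⌈(47·131)/711⌉ − ⌈(46·131)/711⌉ = ⌈6157/711⌉ − ⌈6026/711⌉ = 9 − 9 = 0
n=47: ⌈(48·131)/711⌉ − ⌈(47·131)/711⌉ = ⌈6288/711⌉ − ⌈6157/711⌉ = 9 − 9 = 0
n=48: ⌈(49·131)/711⌉ − ⌈(48·131)/711⌉ = ⌈6419/711⌉ − ⌈6288/711⌉ = 10 − 9 = 1
n=49: ⌈(50·131)/711⌉ − ⌈(49·131)/711⌉ = ⌈6550/711⌉ − ⌈6419/711⌉ = 10 − 10 = 0
n=50: ⌈(51·131)/711⌉ − ⌈(50·131)/711⌉ = ⌈6681/711⌉ − ⌈6550/711⌉ = 10 − 10 = 0
n=51: ⌈(52·131)/711⌉ − ⌈(51·131)/711⌉ = ⌈6812/711⌉ − ⌈6681/711⌉ = 10 − 10 = 0
n=52: ⌈(53·131)/711⌉ − ⌈(52·131)/711⌉ = ⌈6943/711⌉ − ⌈6812/711⌉ = 10 − 10 = 0
n=53: ⌈(54·131)/711⌉ − ⌈(53·131)/711⌉ = ⌈7074/711⌉ − ⌈6943/711⌉ = 10 − 10 = 0
n=54: ⌈(55·131)/711⌉ − ⌈(54·131)/711⌉ = ⌈7205/711⌉ − ⌈7074/711⌉ = 11 − 10 = 1
n=55: ⌈(56·131)/711⌉ − ⌈(55·131)/711⌉ = ⌈7336/711⌉ − ⌈7205/711⌉ = 11 − 11 = 0
n=56: ⌈(57·131)/711⌉ − ⌈(56·131)/711⌉ = ⌈7467/711⌉ − ⌈7336/711⌉ = 11 − 11 = 0
n=57: ⌈(58·131)/711⌉ − ⌈(57·131)/711⌉ = ⌈7598/711⌉ − ⌈7467/711⌉ = 11 − 11 = 0
n=58: ⌈(59·131)/711⌉ − ⌈(58·131)/711⌉ = ⌈7729/711⌉ − ⌈7598/711⌉ = 11 − 11 = 0
n=59: ⌈(60·131)/711⌉ − ⌈(59·131)/711⌉ = ⌈7860/711⌉ − ⌈7729/711⌉ = 12 − 11 = 1
n=60: ⌈(61·131)/711⌉ − ⌈(60·131)/711⌉ = ⌈7991/711⌉ − ⌈7860/711⌉ = 12 − 12 = 0
n=61: ⌈(62·131)/711⌉ − ⌈(61·131)/711⌉ = ⌈8122/711⌉ − ⌈7991/711⌉ = 12 − 12 = 0
n=62: ⌈(63·131)/711⌉ − ⌈(62·131)/711⌉ = ⌈8253/711⌉ − ⌈8122/711⌉ = 12 − 12 = 0
n=63: ⌈(64·131)/711⌉ − ⌈(63·131)/711⌉ = ⌈8384/711⌉ − ⌈8253/711⌉ = 12 − 12 = 0
n=64: ⌈(65·131)/711⌉ − ⌈(64·131)/711⌉ = ⌈8515/711⌉ − ⌈8384/711⌉ = 12 − 12 = 0
n=65: ⌈(66·131)/711⌉ − ⌈(65·131)/711⌉ = ⌈8646/711⌉ − ⌈8515/711⌉ = 13 − 12 = 1
n=66: ⌈(67·131)/711⌉ − ⌈(66·131)/711⌉ = ⌈8777/711⌉ − ⌈8646/711⌉ = 13 − 13 = 0
n=67: ⌈(68·131)/711⌉ − ⌈(67·131)/711⌉ = ⌈8908/711⌉ − ⌈8777/711⌉ = 13 − 13 = 0
n=68: ⌈(69·131)/711⌉ − ⌈(68·131)/711⌉ = ⌈9039/711⌉ − ⌈8908/711⌉ = 13 − 13 = 0
n=69: ⌈(70·131)/711⌉ − ⌈(69·131)/711⌉ = ⌈9170/711⌉ − ⌈9039/711⌉ = 13 − 13 = 0
n=70: ⌈(71·131)/711⌉ − ⌈(70·131)/711⌉ = ⌈9301/711⌉ − ⌈9170/711⌉ = 14 − 13 = 1
n=71: ⌈(72·131)/711⌉ − ⌈(71·131)/711⌉ = ⌈9432/711⌉ − ⌈9301/711⌉ = 14 − 14 = 0
n=72: ⌈(73·131)/711⌉ − ⌈(72·131)/711⌉ = ⌈9563/711⌉ − ⌈9432/711⌉ = 14 − 14 = 0
n=73: ⌈(74·131)/711⌉ − ⌈(73·131)/711⌉ = ⌈9694/711⌉ − ⌈9563/711⌉ = 14 − 14 = 0
n=74: ⌈(75·131)/711⌉ − ⌈(74·131)/711⌉ = ⌈9825/711⌉ − ⌈9694/711⌉ = 14 − 14 = 0
n=75: ⌈(76·131)/711⌉ − ⌈(75·131)/711⌉ = ⌈9956/711⌉ − ⌈9825/711⌉ = 15 − 14 = 1
n=76: ⌈(77·131)/711⌉ − ⌈(76·131)/711⌉ = ⌈10087/711⌉ − ⌈9956/711⌉ = 15 − 15 = 0
n=77: ⌈(78·131)/711⌉ − ⌈(77·131)/711⌉ = ⌈10218/711⌉ − ⌈10087/711⌉ = 15 − 15 = 0
n=78: ⌈(79·131)/711⌉ − ⌈(78·131)/711⌉ = ⌈10349/711⌉ − ⌈10218/711⌉ = 15 − 15 = 0
n=79: ⌈(80·131)/711⌉ − ⌈(79·131)/711⌉ = ⌈10480/711⌉ − ⌈10349/711⌉ = 15 − 15 = 0
n=80: ⌈(81·131)/711⌉ − ⌈(80·131)/711⌉ = ⌈10611/711⌉ − ⌈10480/711⌉ = 15 − 15 = 0
n=81: ⌈(82·131)/711⌉ − ⌈(81·131)/711⌉ = ⌈10742/711⌉ − ⌈10611/711⌉ = 16 − 15 = 1
n=82: ⌈(83·131)/711⌉ − ⌈(82·131)/711⌉ = ⌈10873/711⌉ − ⌈10742/711⌉ = 16 − 16 = 0
n=83: ⌈(84·131)/711⌉ − ⌈(83·131)/711⌉ = ⌈11004/711⌉ − ⌈10873/711⌉ = 16 − 16 = 0
n=84: ⌈(85·131)/711⌉ − ⌈(84·131)/711⌉ = ⌈11135/711⌉ − ⌈11004/711⌉ = 16 − 16 = 0
n=85: ⌈(86·131)/711⌉ − ⌈(85·131)/711⌉ = ⌈11266/711⌉ − ⌈11135/711⌉ = 16 − 16 = 0
n=86: ⌈(87·131)/711⌉ − ⌈(86·131)/711⌉ = ⌈11397/711⌉ − ⌈11266/711⌉ = 17 − 16 = 1
n=87: ⌈(88·131)/711⌉ − ⌈(87·131)/711⌉ = ⌈11528/711⌉ − ⌈11397/711⌉ = 17 − 17 = 0
n=88: ⌈(89·131)/711⌉ − ⌈(88·131)/711⌉ = ⌈11659/711⌉ − ⌈11528/711⌉ = 17 − 17 = 0
n=89: ⌈(90·131)/711⌉ − ⌈(89·131)/711⌉ = ⌈11790/711⌉ − ⌈11659/711⌉ = 17 − 17 = 0
n=90: ⌈(91·131)/711⌉ − ⌈(90·131)/711⌉ = ⌈11921/711⌉ − ⌈11790/711⌉ = 17 − 17 = 0

1000010000100000100001000001000010000100000100001000001000010000010000100001000001000010000


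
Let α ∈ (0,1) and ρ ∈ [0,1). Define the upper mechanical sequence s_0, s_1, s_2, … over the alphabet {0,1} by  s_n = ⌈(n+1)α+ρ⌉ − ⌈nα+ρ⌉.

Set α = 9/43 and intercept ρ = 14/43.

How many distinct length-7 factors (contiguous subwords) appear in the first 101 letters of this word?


t_n = ⌈(n·9+14)/43⌉ for n = 0 … 101:
  n=0…9: ⌈14/43⌉=1 ⌈23/43⌉=1 ⌈32/43⌉=1 ⌈41/43⌉=1 ⌈50/43⌉=2 ⌈59/43⌉=2 ⌈68/43⌉=2 ⌈77/43⌉=2 ⌈86/43⌉=2 ⌈95/43⌉=3
  n=10…19: ⌈104/43⌉=3 ⌈113/43⌉=3 ⌈122/43⌉=3 ⌈131/43⌉=4 ⌈140/43⌉=4 ⌈149/43⌉=4 ⌈158/43⌉=4 ⌈167/43⌉=4 ⌈176/43⌉=5 ⌈185/43⌉=5
  n=20…29: ⌈194/43⌉=5 ⌈203/43⌉=5 ⌈212/43⌉=5 ⌈221/43⌉=6 ⌈230/43⌉=6 ⌈239/43⌉=6 ⌈248/43⌉=6 ⌈257/43⌉=6 ⌈266/43⌉=7 ⌈275/43⌉=7
  n=30…39: ⌈284/43⌉=7 ⌈293/43⌉=7 ⌈302/43⌉=8 ⌈311/43⌉=8 ⌈320/43⌉=8 ⌈329/43⌉=8 ⌈338/43⌉=8 ⌈347/43⌉=9 ⌈356/43⌉=9 ⌈365/43⌉=9
  n=40…49: ⌈374/43⌉=9 ⌈383/43⌉=9 ⌈392/43⌉=10 ⌈401/43⌉=10 ⌈410/43⌉=10 ⌈419/43⌉=10 ⌈428/43⌉=10 ⌈437/43⌉=11 ⌈446/43⌉=11 ⌈455/43⌉=11
  n=50…59: ⌈464/43⌉=11 ⌈473/43⌉=11 ⌈482/43⌉=12 ⌈491/43⌉=12 ⌈500/43⌉=12 ⌈509/43⌉=12 ⌈518/43⌉=13 ⌈527/43⌉=13 ⌈536/43⌉=13 ⌈545/43⌉=13
  n=60…69: ⌈554/43⌉=13 ⌈563/43⌉=14 ⌈572/43⌉=14 ⌈581/43⌉=14 ⌈590/43⌉=14 ⌈599/43⌉=14 ⌈608/43⌉=15 ⌈617/43⌉=15 ⌈626/43⌉=15 ⌈635/43⌉=15
  n=70…79: ⌈644/43⌉=15 ⌈653/43⌉=16 ⌈662/43⌉=16 ⌈671/43⌉=16 ⌈680/43⌉=16 ⌈689/43⌉=17 ⌈698/43⌉=17 ⌈707/43⌉=17 ⌈716/43⌉=17 ⌈725/43⌉=17
  n=80…89: ⌈734/43⌉=18 ⌈743/43⌉=18 ⌈752/43⌉=18 ⌈761/43⌉=18 ⌈770/43⌉=18 ⌈779/43⌉=19 ⌈788/43⌉=19 ⌈797/43⌉=19 ⌈806/43⌉=19 ⌈815/43⌉=19
  n=90…99: ⌈824/43⌉=20 ⌈833/43⌉=20 ⌈842/43⌉=20 ⌈851/43⌉=20 ⌈860/43⌉=20 ⌈869/43⌉=21 ⌈878/43⌉=21 ⌈887/43⌉=21 ⌈896/43⌉=21 ⌈905/43⌉=22
  n=100…101: ⌈914/43⌉=22 ⌈923/43⌉=22
s_n = t_(n+1) − t_n for n = 0 … 100 gives
prefix = 00010000100010000100001000010001000010000100001000010001000010000100001000100001000010000100001000100
slide a length-7 window over [0..6] … [94..100] (95 windows); first occurrence of each distinct factor:
  [  0..  6] 0001000
  [  1..  7] 0010000
  [  2..  8] 0100001
  [  3..  9] 1000010
  [  4.. 10] 0000100
  [  6.. 12] 0010001
  [  7.. 13] 0100010
  [  8.. 14] 1000100
  (the other 87 windows repeat one of these)
distinct factors: {0000100, 0001000, 0010000, 0010001, 0100001, 0100010, 1000010, 1000100}
count = 8  (Sturmian bound for length 7 is 8)

8


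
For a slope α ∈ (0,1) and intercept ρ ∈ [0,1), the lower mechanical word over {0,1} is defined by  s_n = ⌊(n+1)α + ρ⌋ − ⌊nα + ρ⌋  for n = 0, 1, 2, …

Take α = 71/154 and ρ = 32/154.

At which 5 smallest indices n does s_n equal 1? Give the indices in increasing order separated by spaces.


1 3 6 8 10

n=0: ⌊103/154⌋−⌊32/154⌋ = 0−0 = 0
n=1: ⌊174/154⌋−⌊103/154⌋ = 1−0 = 1  ← one
n=2: ⌊245/154⌋−⌊174/154⌋ = 1−1 = 0
n=3: ⌊316/154⌋−⌊245/154⌋ = 2−1 = 1  ← one
n=4: ⌊387/154⌋−⌊316/154⌋ = 2−2 = 0
n=5: ⌊458/154⌋−⌊387/154⌋ = 2−2 = 0
n=6: ⌊529/154⌋−⌊458/154⌋ = 3−2 = 1  ← one
n=7: ⌊600/154⌋−⌊529/154⌋ = 3−3 = 0
n=8: ⌊671/154⌋−⌊600/154⌋ = 4−3 = 1  ← one
n=9: ⌊742/154⌋−⌊671/154⌋ = 4−4 = 0
n=10: ⌊813/154⌋−⌊742/154⌋ = 5−4 = 1  ← one
positions of the first 5 ones: 1 3 6 8 10


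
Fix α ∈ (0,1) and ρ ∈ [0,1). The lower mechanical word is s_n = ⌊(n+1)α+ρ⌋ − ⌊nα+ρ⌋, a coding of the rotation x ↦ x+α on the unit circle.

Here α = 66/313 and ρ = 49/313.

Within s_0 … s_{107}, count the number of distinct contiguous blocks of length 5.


6

t_n = ⌊(n·66+49)/313⌋ for n = 0 … 108:
  n=0…9: ⌊49/313⌋=0 ⌊115/313⌋=0 ⌊181/313⌋=0 ⌊247/313⌋=0 ⌊313/313⌋=1 ⌊379/313⌋=1 ⌊445/313⌋=1 ⌊511/313⌋=1 ⌊577/313⌋=1 ⌊643/313⌋=2
  n=10…19: ⌊709/313⌋=2 ⌊775/313⌋=2 ⌊841/313⌋=2 ⌊907/313⌋=2 ⌊973/313⌋=3 ⌊1039/313⌋=3 ⌊1105/313⌋=3 ⌊1171/313⌋=3 ⌊1237/313⌋=3 ⌊1303/313⌋=4
  n=20…29: ⌊1369/313⌋=4 ⌊1435/313⌋=4 ⌊1501/313⌋=4 ⌊1567/313⌋=5 ⌊1633/313⌋=5 ⌊1699/313⌋=5 ⌊1765/313⌋=5 ⌊1831/313⌋=5 ⌊1897/313⌋=6 ⌊1963/313⌋=6
  n=30…39: ⌊2029/313⌋=6 ⌊2095/313⌋=6 ⌊2161/313⌋=6 ⌊2227/313⌋=7 ⌊2293/313⌋=7 ⌊2359/313⌋=7 ⌊2425/313⌋=7 ⌊2491/313⌋=7 ⌊2557/313⌋=8 ⌊2623/313⌋=8
  n=40…49: ⌊2689/313⌋=8 ⌊2755/313⌋=8 ⌊2821/313⌋=9 ⌊2887/313⌋=9 ⌊2953/313⌋=9 ⌊3019/313⌋=9 ⌊3085/313⌋=9 ⌊3151/313⌋=10 ⌊3217/313⌋=10 ⌊3283/313⌋=10
  n=50…59: ⌊3349/313⌋=10 ⌊3415/313⌋=10 ⌊3481/313⌋=11 ⌊3547/313⌋=11 ⌊3613/313⌋=11 ⌊3679/313⌋=11 ⌊3745/313⌋=11 ⌊3811/313⌋=12 ⌊3877/313⌋=12 ⌊3943/313⌋=12
  n=60…69: ⌊4009/313⌋=12 ⌊4075/313⌋=13 ⌊4141/313⌋=13 ⌊4207/313⌋=13 ⌊4273/313⌋=13 ⌊4339/313⌋=13 ⌊4405/313⌋=14 ⌊4471/313⌋=14 ⌊4537/313⌋=14 ⌊4603/313⌋=14
  n=70…79: ⌊4669/313⌋=14 ⌊4735/313⌋=15 ⌊4801/313⌋=15 ⌊4867/313⌋=15 ⌊4933/313⌋=15 ⌊4999/313⌋=15 ⌊5065/313⌋=16 ⌊5131/313⌋=16 ⌊5197/313⌋=16 ⌊5263/313⌋=16
  n=80…89: ⌊5329/313⌋=17 ⌊5395/313⌋=17 ⌊5461/313⌋=17 ⌊5527/313⌋=17 ⌊5593/313⌋=17 ⌊5659/313⌋=18 ⌊5725/313⌋=18 ⌊5791/313⌋=18 ⌊5857/313⌋=18 ⌊5923/313⌋=18
  n=90…99: ⌊5989/313⌋=19 ⌊6055/313⌋=19 ⌊6121/313⌋=19 ⌊6187/313⌋=19 ⌊6253/313⌋=19 ⌊6319/313⌋=20 ⌊6385/313⌋=20 ⌊6451/313⌋=20 ⌊6517/313⌋=20 ⌊6583/313⌋=21
  n=100…108: ⌊6649/313⌋=21 ⌊6715/313⌋=21 ⌊6781/313⌋=21 ⌊6847/313⌋=21 ⌊6913/313⌋=22 ⌊6979/313⌋=22 ⌊7045/313⌋=22 ⌊7111/313⌋=22 ⌊7177/313⌋=22
s_n = t_(n+1) − t_n for n = 0 … 107 gives
prefix = 000100001000010000100010000100001000010001000010000100001000100001000010000100010000100001000010001000010000
slide a length-5 window over [0..4] … [103..107] (104 windows); first occurrence of each distinct factor:
  [  0..  4] 00010
  [  1..  5] 00100
  [  2..  6] 01000
  [  3..  7] 10000
  [  4..  8] 00001
  [ 18.. 22] 10001
  (the other 98 windows repeat one of these)
distinct factors: {00001, 00010, 00100, 01000, 10000, 10001}
count = 6  (Sturmian bound for length 5 is 6)


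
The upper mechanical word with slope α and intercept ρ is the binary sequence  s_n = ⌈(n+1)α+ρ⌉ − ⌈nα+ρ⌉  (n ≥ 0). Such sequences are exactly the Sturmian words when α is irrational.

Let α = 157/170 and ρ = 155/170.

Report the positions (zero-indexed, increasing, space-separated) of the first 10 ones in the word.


0 1 2 3 4 5 6 7 8 9

n=0: ⌈312/170⌉−⌈155/170⌉ = 2−1 = 1  ← one
n=1: ⌈469/170⌉−⌈312/170⌉ = 3−2 = 1  ← one
n=2: ⌈626/170⌉−⌈469/170⌉ = 4−3 = 1  ← one
n=3: ⌈783/170⌉−⌈626/170⌉ = 5−4 = 1  ← one
n=4: ⌈940/170⌉−⌈783/170⌉ = 6−5 = 1  ← one
n=5: ⌈1097/170⌉−⌈940/170⌉ = 7−6 = 1  ← one
n=6: ⌈1254/170⌉−⌈1097/170⌉ = 8−7 = 1  ← one
n=7: ⌈1411/170⌉−⌈1254/170⌉ = 9−8 = 1  ← one
n=8: ⌈1568/170⌉−⌈1411/170⌉ = 10−9 = 1  ← one
n=9: ⌈1725/170⌉−⌈1568/170⌉ = 11−10 = 1  ← one
positions of the first 10 ones: 0 1 2 3 4 5 6 7 8 9


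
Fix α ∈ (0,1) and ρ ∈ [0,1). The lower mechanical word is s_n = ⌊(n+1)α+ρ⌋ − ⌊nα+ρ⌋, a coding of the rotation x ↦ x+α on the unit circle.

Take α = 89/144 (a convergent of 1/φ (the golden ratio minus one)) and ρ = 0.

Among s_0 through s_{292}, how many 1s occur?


#1s = Σ_{n=0}^{292} s_n = Σ_{n=0}^{292} (⌊(n+1)α+ρ⌋ − ⌊nα+ρ⌋)
the sum telescopes: every ⌊nα+ρ⌋ with 0 < n < 293 appears once with + and once with −, leaving ⌊293α+ρ⌋ − ⌊0·α+ρ⌋
293α + ρ = (293·89) / 144 = 26077/144
ρ = 0/144
⌊26077/144⌋ = 181,  ⌊0/144⌋ = 0
#1s = 181 − 0 = 181

181


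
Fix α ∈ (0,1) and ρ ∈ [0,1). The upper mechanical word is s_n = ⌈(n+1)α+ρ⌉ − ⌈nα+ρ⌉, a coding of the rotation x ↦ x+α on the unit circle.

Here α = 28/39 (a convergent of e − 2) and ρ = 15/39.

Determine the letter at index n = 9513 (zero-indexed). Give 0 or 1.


(n+1)α + ρ = (9514·28 + 15) / 39 = 266407/39
nα + ρ     = (9513·28 + 15) / 39 = 266379/39
⌈266407/39⌉ = 6831,  ⌈266379/39⌉ = 6831
s_{9513} = 6831 − 6831 = 0

0


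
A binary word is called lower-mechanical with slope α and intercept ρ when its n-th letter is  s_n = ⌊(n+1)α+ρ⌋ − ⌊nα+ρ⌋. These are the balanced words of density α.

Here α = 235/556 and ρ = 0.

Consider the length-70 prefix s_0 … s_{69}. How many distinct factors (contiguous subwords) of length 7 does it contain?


8

t_n = ⌊(n·235)/556⌋ for n = 0 … 70:
  n=0…9: ⌊0/556⌋=0 ⌊235/556⌋=0 ⌊470/556⌋=0 ⌊705/556⌋=1 ⌊940/556⌋=1 ⌊1175/556⌋=2 ⌊1410/556⌋=2 ⌊1645/556⌋=2 ⌊1880/556⌋=3 ⌊2115/556⌋=3
  n=10…19: ⌊2350/556⌋=4 ⌊2585/556⌋=4 ⌊2820/556⌋=5 ⌊3055/556⌋=5 ⌊3290/556⌋=5 ⌊3525/556⌋=6 ⌊3760/556⌋=6 ⌊3995/556⌋=7 ⌊4230/556⌋=7 ⌊4465/556⌋=8
  n=20…29: ⌊4700/556⌋=8 ⌊4935/556⌋=8 ⌊5170/556⌋=9 ⌊5405/556⌋=9 ⌊5640/556⌋=10 ⌊5875/556⌋=10 ⌊6110/556⌋=10 ⌊6345/556⌋=11 ⌊6580/556⌋=11 ⌊6815/556⌋=12
  n=30…39: ⌊7050/556⌋=12 ⌊7285/556⌋=13 ⌊7520/556⌋=13 ⌊7755/556⌋=13 ⌊7990/556⌋=14 ⌊8225/556⌋=14 ⌊8460/556⌋=15 ⌊8695/556⌋=15 ⌊8930/556⌋=16 ⌊9165/556⌋=16
  n=40…49: ⌊9400/556⌋=16 ⌊9635/556⌋=17 ⌊9870/556⌋=17 ⌊10105/556⌋=18 ⌊10340/556⌋=18 ⌊10575/556⌋=19 ⌊10810/556⌋=19 ⌊11045/556⌋=19 ⌊11280/556⌋=20 ⌊11515/556⌋=20
  n=50…59: ⌊11750/556⌋=21 ⌊11985/556⌋=21 ⌊12220/556⌋=21 ⌊12455/556⌋=22 ⌊12690/556⌋=22 ⌊12925/556⌋=23 ⌊13160/556⌋=23 ⌊13395/556⌋=24 ⌊13630/556⌋=24 ⌊13865/556⌋=24
  n=60…69: ⌊14100/556⌋=25 ⌊14335/556⌋=25 ⌊14570/556⌋=26 ⌊14805/556⌋=26 ⌊15040/556⌋=27 ⌊15275/556⌋=27 ⌊15510/556⌋=27 ⌊15745/556⌋=28 ⌊15980/556⌋=28 ⌊16215/556⌋=29
  n=70: ⌊16450/556⌋=29
s_n = t_(n+1) − t_n for n = 0 … 69 gives
prefix = 0010100101010010101001010010101001010100101010010100101010010101001010
slide a length-7 window over [0..6] … [63..69] (64 windows); first occurrence of each distinct factor:
  [  0..  6] 0010100
  [  1..  7] 0101001
  [  2..  8] 1010010
  [  3..  9] 0100101
  [  4.. 10] 1001010
  [  5.. 11] 0010101
  [  6.. 12] 0101010
  [  7.. 13] 1010100
  (the other 56 windows repeat one of these)
distinct factors: {0010100, 0010101, 0100101, 0101001, 0101010, 1001010, 1010010, 1010100}
count = 8  (Sturmian bound for length 7 is 8)
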